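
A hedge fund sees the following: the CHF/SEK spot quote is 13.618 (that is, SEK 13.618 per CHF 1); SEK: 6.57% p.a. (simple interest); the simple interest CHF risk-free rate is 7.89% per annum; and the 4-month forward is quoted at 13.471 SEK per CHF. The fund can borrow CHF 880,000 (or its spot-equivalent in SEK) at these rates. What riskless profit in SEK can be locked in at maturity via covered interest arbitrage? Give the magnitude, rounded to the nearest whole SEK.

SEK 80,033

T = 4/12 years.
Keep in CHF, deliver into the forward: 880,000·1.026300·13.471 = SEK 12,166,252.82.
Swap to SEK now, deposit: 880,000·13.618·1.021900 = SEK 12,246,286.10.
The quoted forward undervalues CHF, so borrow CHF, convert to SEK at spot, deposit the SEK at 6.57%, and buy CHF forward at 13.471 to cover the loan.
The gap between the two covered legs is SEK 80,033.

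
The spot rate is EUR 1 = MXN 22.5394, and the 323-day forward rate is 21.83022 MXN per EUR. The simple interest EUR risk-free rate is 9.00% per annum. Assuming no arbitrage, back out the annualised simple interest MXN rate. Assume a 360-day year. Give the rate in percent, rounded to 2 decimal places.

T = 323/360 years.
F/S = 21.83022/22.5394 = 0.9685360 = (growth of MXN) / (growth of EUR).
The EUR side grows by 1 + 0.0900×323/360 = 1.080750.
So the MXN growth factor = 1.0467453.
r = (1.0467453 − 1)/(323/360) = 0.052100 → 5.21%.

5.21%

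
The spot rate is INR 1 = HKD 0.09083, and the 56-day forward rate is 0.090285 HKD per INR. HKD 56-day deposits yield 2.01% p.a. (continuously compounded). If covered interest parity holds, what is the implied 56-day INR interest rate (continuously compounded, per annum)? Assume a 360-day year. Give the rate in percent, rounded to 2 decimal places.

T = 56/360 years.
By CIP, F/S equals the HKD-to-INR growth ratio: 0.090285/0.09083 = 0.9939998.
HKD growth factor: e^(0.0201×56/360) = 1.0031316.
Hence g_INR = 1.0091869.
Take logs: ln 1.0091869 / (56/360) = 0.058789, so 5.88%.

5.88%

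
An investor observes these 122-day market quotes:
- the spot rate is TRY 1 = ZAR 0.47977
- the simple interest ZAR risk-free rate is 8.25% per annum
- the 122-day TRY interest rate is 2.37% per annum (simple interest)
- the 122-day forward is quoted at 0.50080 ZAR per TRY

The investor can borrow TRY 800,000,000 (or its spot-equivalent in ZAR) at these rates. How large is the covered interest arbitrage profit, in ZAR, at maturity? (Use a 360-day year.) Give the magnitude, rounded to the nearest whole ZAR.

ZAR 9,310,951

T = 122/360 years.
Invest the TRY and cover forward: 800,000,000 × 1.00803166667 × 0.50080 = ZAR 403,857,806.93.
Convert at spot and invest in ZAR: 800,000,000 × 0.47977 × 1.02795833333 = ZAR 394,546,855.67.
The quoted forward overvalues TRY, so borrow ZAR, buy TRY at spot, deposit the TRY at 2.37%, and sell the proceeds forward at 0.50080.
Profit = 403,857,806.93 − 394,546,855.67 = ZAR 9,310,951.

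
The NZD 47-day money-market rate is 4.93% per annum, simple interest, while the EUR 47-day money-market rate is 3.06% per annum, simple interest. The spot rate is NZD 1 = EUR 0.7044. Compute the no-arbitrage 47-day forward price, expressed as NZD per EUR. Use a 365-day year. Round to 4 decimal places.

T = 47/365 years.
EUR growth factor: 1 + 0.0306×47/365 = 1.0039403.
NZD growth factor: 1 + 0.0493×47/365 = 1.0063482.
CIP: F = S · (grow EUR)/(grow NZD) = 0.7044 × 1.0039403/1.0063482 = 0.7027146 EUR per NZD.
Quoted the other way: 1/0.7027146 = 1.4231 NZD per EUR.

1.4231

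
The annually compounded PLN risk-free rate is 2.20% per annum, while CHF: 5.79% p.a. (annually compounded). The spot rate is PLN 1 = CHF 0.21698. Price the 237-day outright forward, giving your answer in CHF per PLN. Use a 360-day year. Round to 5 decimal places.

T = 237/360 years.
CHF growth factor: (1 + 0.0579)^(237/360) = 1.0377499.
PLN growth factor: (1 + 0.0220)^(237/360) = 1.0144294.
CIP: F = S · (grow CHF)/(grow PLN) = 0.21698 × 1.0377499/1.0144294 = 0.2219681 CHF per PLN.

0.22197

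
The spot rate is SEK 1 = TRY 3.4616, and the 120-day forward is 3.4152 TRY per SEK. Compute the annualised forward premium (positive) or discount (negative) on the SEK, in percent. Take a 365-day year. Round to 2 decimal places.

T = 120/365 years.
SEK trades forward at -1.34042% vs spot over the period.
Annualise by dividing by T: -0.0134042 / (120/365) = -0.040771 → -4.08%.

-4.08%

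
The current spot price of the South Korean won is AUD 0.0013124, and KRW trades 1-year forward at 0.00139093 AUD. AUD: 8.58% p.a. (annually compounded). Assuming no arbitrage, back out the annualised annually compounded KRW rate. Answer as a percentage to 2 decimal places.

2.45%

T = 1 year.
F/S = 0.00139093/0.0013124 = 1.0598369 = (growth of AUD) / (growth of KRW).
The AUD side grows by (1 + 0.0858)^1 = 1.085800.
So the KRW growth factor = 1.0244973.
r = 1.0244973^(1/1) − 1 = 0.024497 → 2.45%.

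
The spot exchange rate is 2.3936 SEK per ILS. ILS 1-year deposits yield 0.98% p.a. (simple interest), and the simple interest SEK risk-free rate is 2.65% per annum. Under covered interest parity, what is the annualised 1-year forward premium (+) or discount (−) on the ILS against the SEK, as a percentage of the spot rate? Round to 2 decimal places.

T = 1 year.
F = S · g_SEK/g_ILS = 2.3936 × 1.026500/1.009800 = 2.4331852.
(F − S)/S ÷ T = (2.4331852 − 2.3936)/2.3936/1 = 0.016538 → 1.65%.

+1.65%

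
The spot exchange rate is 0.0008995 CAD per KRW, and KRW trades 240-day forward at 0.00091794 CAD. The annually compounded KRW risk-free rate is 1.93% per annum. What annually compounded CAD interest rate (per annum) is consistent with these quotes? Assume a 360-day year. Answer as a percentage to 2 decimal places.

T = 240/360 years.
CIP gives F = S · g_CAD/g_KRW, so g_CAD/g_KRW = 0.00091794/0.0008995 = 1.0205003.
The KRW side grows by (1 + 0.0193)^(240/360) = 1.0128256.
That pins the CAD growth at 1.0335888.
Annualise: 1.0335888^(360/240) − 1 = 0.050804 = 5.08%.

5.08%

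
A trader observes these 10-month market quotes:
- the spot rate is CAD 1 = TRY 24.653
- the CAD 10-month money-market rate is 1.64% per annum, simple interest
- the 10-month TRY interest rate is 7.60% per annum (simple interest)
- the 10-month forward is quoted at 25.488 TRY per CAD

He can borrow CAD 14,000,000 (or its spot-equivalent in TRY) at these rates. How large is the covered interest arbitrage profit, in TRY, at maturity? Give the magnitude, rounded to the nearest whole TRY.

T = 10/12 years.
Keep in CAD, deliver into the forward: 14,000,000·1.01366666667·25.488 = TRY 361,708,704.00.
Swap to TRY now, deposit: 14,000,000·24.653·1.06333333333 = TRY 367,000,993.33.
The quoted forward undervalues CAD, so borrow CAD, convert to TRY at spot, deposit the TRY at 7.60%, and buy CAD forward at 25.488 to cover the loan.
Arbitrage profit = |361,708,704.00 − 367,000,993.33| = TRY 5,292,289.

TRY 5,292,289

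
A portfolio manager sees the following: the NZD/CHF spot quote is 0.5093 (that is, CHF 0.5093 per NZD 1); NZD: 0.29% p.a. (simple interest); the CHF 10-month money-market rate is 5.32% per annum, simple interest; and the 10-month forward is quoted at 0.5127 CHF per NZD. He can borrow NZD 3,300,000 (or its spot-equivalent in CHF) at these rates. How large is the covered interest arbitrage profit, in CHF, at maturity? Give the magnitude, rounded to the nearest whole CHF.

T = 10/12 years.
Keep in NZD, deliver into the forward: 3,300,000·1.002416667·0.5127 = CHF 1,695,998.78.
Swap to CHF now, deposit: 3,300,000·0.5093·1.044333333 = CHF 1,755,200.59.
The quoted forward undervalues NZD, so borrow NZD, convert to CHF at spot, deposit the CHF at 5.32%, and buy NZD forward at 0.5127 to cover the loan.
Profit = 1,755,200.59 − 1,695,998.78 = CHF 59,202.

CHF 59,202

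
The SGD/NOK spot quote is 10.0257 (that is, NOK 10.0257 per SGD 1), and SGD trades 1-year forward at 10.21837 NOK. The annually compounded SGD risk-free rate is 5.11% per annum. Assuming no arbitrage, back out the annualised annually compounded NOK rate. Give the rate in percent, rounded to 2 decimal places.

7.13%

T = 1 year.
CIP gives F = S · g_NOK/g_SGD, so g_NOK/g_SGD = 10.21837/10.0257 = 1.0192176.
The SGD side grows by (1 + 0.0511)^1 = 1.051100.
So the NOK growth factor = 1.0712996.
r = 1.0712996^(1/1) − 1 = 0.071300 → 7.13%.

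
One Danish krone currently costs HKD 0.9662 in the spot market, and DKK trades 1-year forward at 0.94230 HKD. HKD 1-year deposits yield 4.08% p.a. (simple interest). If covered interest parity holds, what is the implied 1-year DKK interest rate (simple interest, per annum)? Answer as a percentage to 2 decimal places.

T = 1 year.
CIP gives F = S · g_HKD/g_DKK, so g_HKD/g_DKK = 0.9423/0.9662 = 0.9752639.
HKD growth factor: 1 + 0.0408×1 = 1.040800.
Hence g_DKK = 1.0671983.
(1.0671983 − 1)/T = 0.067198, i.e. 6.72%.

6.72%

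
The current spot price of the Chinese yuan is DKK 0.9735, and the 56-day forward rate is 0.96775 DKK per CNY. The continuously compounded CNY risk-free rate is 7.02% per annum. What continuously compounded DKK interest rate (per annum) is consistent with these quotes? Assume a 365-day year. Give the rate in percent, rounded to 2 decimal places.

3.16%

T = 56/365 years.
CIP gives F = S · g_DKK/g_CNY, so g_DKK/g_CNY = 0.96775/0.9735 = 0.9940935.
The CNY side grows by e^(0.0702×56/365) = 1.0108286.
So the DKK growth factor = 1.0048581.
r = ln(1.0048581)/(56/365) = 0.031588 → 3.16%.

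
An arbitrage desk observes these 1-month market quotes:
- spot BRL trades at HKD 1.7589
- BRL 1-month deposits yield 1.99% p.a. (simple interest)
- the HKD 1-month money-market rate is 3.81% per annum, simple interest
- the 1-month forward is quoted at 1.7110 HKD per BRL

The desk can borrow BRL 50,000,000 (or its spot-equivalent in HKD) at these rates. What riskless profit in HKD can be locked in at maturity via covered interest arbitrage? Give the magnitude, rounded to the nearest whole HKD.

HKD 2,532,355

T = 1/12 years.
Invest the BRL and cover forward: 50,000,000 × 1.0016583333 × 1.7110 = HKD 85,691,870.41.
Convert at spot and invest in HKD: 50,000,000 × 1.7589 × 1.003175 = HKD 88,224,225.38.
The quoted forward undervalues BRL, so borrow BRL, convert to HKD at spot, deposit the HKD at 3.81%, and buy BRL forward at 1.7110 to cover the loan.
The gap between the two covered legs is HKD 2,532,355.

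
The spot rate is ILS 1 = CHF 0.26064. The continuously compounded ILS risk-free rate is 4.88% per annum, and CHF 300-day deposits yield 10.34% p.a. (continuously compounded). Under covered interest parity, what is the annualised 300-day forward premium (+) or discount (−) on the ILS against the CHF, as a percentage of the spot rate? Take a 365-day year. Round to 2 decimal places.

+5.58%

T = 300/365 years.
F = S · g_CHF/g_ILS = 0.26064 × 1.0887022/1.0409248 = 0.27260311.
Annualised premium = (F − S)/S × (1/T) = (0.27260311 − 0.26064)/0.26064 ÷ (300/365) = 5.58%.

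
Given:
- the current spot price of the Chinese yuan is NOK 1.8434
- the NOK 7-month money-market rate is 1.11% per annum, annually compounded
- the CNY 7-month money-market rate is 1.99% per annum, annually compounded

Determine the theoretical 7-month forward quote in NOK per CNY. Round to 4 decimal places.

T = 7/12 years.
Growth of 1 NOK over T: (1 + 0.0111)^(7/12) = 1.0064601.
Growth of 1 CNY over T: (1 + 0.0199)^(7/12) = 1.0115607.
Forward (NOK per CNY) = 1.8434 × 1.0064601 / 1.0115607 = 1.834105.

1.8341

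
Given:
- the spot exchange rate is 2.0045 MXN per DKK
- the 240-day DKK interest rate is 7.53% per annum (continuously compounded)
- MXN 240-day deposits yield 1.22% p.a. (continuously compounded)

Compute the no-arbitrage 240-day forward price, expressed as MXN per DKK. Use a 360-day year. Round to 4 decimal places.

1.9219

T = 240/360 years.
MXN growth factor: e^(0.0122×240/360) = 1.0081665.
Growth of 1 DKK over T: e^(0.0753×240/360) = 1.0514814.
CIP: F = S · (grow MXN)/(grow DKK) = 2.0045 × 1.0081665/1.0514814 = 1.921926 MXN per DKK.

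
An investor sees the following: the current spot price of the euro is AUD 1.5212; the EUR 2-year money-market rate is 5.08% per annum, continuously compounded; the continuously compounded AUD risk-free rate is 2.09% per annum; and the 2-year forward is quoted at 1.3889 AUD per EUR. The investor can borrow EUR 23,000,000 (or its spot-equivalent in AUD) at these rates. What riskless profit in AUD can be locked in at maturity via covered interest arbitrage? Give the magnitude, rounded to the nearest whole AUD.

AUD 1,120,192

T = 2 years.
Invest the EUR and cover forward: 23,000,000 × 1.1069406069 × 1.3889 = AUD 35,360,885.61.
Convert at spot and invest in AUD: 23,000,000 × 1.5212 × 1.0426859207 = AUD 36,481,077.92.
The quoted forward undervalues EUR, so borrow EUR, convert to AUD at spot, deposit the AUD at 2.09%, and buy EUR forward at 1.3889 to cover the loan.
Arbitrage profit = |35,360,885.61 − 36,481,077.92| = AUD 1,120,192.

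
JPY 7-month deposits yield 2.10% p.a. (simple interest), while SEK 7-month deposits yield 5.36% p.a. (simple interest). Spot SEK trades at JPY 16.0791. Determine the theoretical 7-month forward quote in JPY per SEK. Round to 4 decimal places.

T = 7/12 years.
JPY accumulates by 1 + 0.0210×7/12 = 1.012250.
SEK accumulates by 1 + 0.0536×7/12 = 1.03126667.
CIP: F = S · (grow JPY)/(grow SEK) = 16.0791 × 1.012250/1.03126667 = 15.782600 JPY per SEK.

15.7826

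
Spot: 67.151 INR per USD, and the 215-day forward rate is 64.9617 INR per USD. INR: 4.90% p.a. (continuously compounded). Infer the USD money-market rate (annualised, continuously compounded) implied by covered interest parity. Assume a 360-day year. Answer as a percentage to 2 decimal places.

10.45%

T = 215/360 years.
F/S = 64.9617/67.151 = 0.9673974 = (growth of INR) / (growth of USD).
The INR side grows by e^(0.0490×215/360) = 1.0296963.
So the USD growth factor = 1.0643985.
r = ln(1.0643985)/(215/360) = 0.104500 → 10.45%.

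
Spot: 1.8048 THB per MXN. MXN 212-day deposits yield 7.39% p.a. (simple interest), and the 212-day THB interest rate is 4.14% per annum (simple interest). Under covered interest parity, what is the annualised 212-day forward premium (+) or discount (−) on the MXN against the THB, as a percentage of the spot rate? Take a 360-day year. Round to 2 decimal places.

-3.11%

T = 212/360 years.
No-arbitrage forward: 1.8048 × 1.024380 / 1.0435189 = 1.7716986 THB/MXN.
(F − S)/S ÷ T = (1.7716986 − 1.8048)/1.8048/(212/360) = -0.031145 → -3.11%.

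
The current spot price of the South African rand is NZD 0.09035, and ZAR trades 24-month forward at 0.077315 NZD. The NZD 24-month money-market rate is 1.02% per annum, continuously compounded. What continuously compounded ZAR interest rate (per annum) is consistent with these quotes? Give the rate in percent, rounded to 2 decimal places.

T = 2 years.
By CIP, F/S equals the NZD-to-ZAR growth ratio: 0.077315/0.09035 = 0.8557277.
NZD growth factor: e^(0.0102×2) = 1.0206095.
That pins the ZAR growth at 1.1926802.
r = ln(1.1926802)/2 = 0.088102 → 8.81%.

8.81%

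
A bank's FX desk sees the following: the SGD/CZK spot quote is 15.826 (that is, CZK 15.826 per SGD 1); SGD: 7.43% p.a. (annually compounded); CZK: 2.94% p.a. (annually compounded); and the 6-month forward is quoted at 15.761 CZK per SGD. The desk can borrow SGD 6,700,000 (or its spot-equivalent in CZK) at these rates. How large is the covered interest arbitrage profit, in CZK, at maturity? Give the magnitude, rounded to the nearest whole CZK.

T = 6/12 years.
Keep in SGD, deliver into the forward: 6,700,000·1.03648444272·15.761 = CZK 109,451,409.72.
Swap to CZK now, deposit: 6,700,000·15.826·1.01459351466 = CZK 107,581,611.65.
The quoted forward overvalues SGD, so borrow CZK, buy SGD at spot, deposit the SGD at 7.43%, and sell the proceeds forward at 15.761.
The gap between the two covered legs is CZK 1,869,798.

CZK 1,869,798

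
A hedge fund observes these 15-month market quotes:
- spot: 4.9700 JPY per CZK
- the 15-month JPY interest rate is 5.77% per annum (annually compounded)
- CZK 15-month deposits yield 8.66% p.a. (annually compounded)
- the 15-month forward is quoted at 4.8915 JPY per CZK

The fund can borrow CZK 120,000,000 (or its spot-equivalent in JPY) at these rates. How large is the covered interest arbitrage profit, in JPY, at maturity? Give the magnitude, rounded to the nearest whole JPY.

T = 15/12 years.
Keep in CZK, deliver into the forward: 120,000,000·1.10939735439·4.8915 = JPY 651,194,059.08.
Swap to JPY now, deposit: 120,000,000·4.9700·1.07263788128 = JPY 639,721,232.40.
The quoted forward overvalues CZK, so borrow JPY, buy CZK at spot, deposit the CZK at 8.66%, and sell the proceeds forward at 4.8915.
The gap between the two covered legs is JPY 11,472,827.

JPY 11,472,827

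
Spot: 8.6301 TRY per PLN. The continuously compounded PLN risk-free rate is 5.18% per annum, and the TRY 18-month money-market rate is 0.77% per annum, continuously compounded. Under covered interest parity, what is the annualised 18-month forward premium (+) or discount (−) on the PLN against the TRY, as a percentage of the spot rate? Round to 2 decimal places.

-4.27%

T = 18/12 years.
No-arbitrage forward: 8.6301 × 1.011617 / 1.0807984 = 8.0776913 TRY/PLN.
(F − S)/S ÷ T = (8.0776913 − 8.6301)/8.6301/(18/12) = -0.042673 → -4.27%.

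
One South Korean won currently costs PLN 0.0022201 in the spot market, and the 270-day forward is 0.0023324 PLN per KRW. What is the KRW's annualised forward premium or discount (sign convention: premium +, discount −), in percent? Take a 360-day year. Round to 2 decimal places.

+6.74%

T = 270/360 years.
(F − S)/S = (0.0023324 − 0.0022201)/0.0022201 = 0.0505833.
Annualise by dividing by T: 0.0505833 / (270/360) = 0.067444 → 6.74%.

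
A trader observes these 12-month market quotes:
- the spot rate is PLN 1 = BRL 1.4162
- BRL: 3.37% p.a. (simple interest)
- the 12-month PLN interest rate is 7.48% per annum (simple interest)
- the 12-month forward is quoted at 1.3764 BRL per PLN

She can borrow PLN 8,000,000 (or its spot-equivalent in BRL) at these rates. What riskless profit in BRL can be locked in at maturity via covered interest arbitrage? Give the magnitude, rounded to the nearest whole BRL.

T = 1 year.
Route A — deposit PLN, sell forward: 8,000,000 × 1.074800 × 1.3764 = BRL 11,834,837.76.
Route B — convert at spot, deposit BRL: 8,000,000 × 1.4162 × 1.033700 = BRL 11,711,407.52.
The quoted forward overvalues PLN, so borrow BRL, buy PLN at spot, deposit the PLN at 7.48%, and sell the proceeds forward at 1.3764.
Arbitrage profit = |11,834,837.76 − 11,711,407.52| = BRL 123,430.

BRL 123,430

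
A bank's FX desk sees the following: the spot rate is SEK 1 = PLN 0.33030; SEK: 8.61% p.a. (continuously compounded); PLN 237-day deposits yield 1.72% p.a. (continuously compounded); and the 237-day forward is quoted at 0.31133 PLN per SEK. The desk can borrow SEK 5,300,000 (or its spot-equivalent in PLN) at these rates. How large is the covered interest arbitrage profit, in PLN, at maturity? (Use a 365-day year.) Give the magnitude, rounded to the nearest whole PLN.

T = 237/365 years.
Keep in SEK, deliver into the forward: 5,300,000·1.057498303·0.31133 = PLN 1,744,924.02.
Swap to PLN now, deposit: 5,300,000·0.33030·1.011230817 = PLN 1,770,250.56.
The quoted forward undervalues SEK, so borrow SEK, convert to PLN at spot, deposit the PLN at 1.72%, and buy SEK forward at 0.31133 to cover the loan.
Profit = 1,770,250.56 − 1,744,924.02 = PLN 25,327.

PLN 25,327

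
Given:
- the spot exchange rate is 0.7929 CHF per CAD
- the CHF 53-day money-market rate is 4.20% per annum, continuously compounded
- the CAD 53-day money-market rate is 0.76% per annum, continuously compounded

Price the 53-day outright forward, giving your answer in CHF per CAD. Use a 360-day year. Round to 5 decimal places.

0.79693

T = 53/360 years.
CHF accumulates by e^(0.0420×53/360) = 1.0062025.
CAD accumulates by e^(0.0076×53/360) = 1.0011195.
So F = 0.7929 × 1.0062025 / 1.0011195 = 0.7969258 (CHF/CAD).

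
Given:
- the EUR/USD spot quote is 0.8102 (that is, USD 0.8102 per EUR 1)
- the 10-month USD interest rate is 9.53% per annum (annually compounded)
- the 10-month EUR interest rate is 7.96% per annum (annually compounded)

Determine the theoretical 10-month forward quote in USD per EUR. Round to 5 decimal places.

T = 10/12 years.
USD accumulates by (1 + 0.0953)^(10/12) = 1.0788082.
EUR accumulates by (1 + 0.0796)^(10/12) = 1.0659064.
CIP: F = S · (grow USD)/(grow EUR) = 0.8102 × 1.0788082/1.0659064 = 0.8200067 USD per EUR.

0.82001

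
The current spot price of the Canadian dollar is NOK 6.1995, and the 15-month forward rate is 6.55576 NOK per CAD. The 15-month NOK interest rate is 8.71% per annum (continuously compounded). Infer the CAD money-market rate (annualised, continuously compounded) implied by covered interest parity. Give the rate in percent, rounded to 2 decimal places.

4.24%

T = 15/12 years.
F/S = 6.55576/6.1995 = 1.0574659 = (growth of NOK) / (growth of CAD).
The NOK side grows by e^(0.0871×15/12) = 1.115023.
That pins the CAD growth at 1.0544293.
Take logs: ln 1.0544293 / (15/12) = 0.042400, so 4.24%.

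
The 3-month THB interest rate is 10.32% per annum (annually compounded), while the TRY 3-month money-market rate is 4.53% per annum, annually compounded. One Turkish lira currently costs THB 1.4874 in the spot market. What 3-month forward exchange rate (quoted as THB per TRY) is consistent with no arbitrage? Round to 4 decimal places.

T = 3/12 years.
THB growth factor: (1 + 0.1032)^(3/12) = 1.0248577.
Growth of 1 TRY over T: (1 + 0.0453)^(3/12) = 1.0111375.
Forward (THB per TRY) = 1.4874 × 1.0248577 / 1.0111375 = 1.507583.

1.5076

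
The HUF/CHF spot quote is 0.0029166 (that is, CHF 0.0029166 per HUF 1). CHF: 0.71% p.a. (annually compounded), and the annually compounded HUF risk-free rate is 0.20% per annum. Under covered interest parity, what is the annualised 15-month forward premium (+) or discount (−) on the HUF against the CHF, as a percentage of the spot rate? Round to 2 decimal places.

T = 15/12 years.
CIP forward (CHF per HUF) = 0.0029166 × 1.0088829/1.0025006 = 0.0029351682.
Annualised premium = (F − S)/S × (1/T) = (0.0029351682 − 0.0029166)/0.0029166 ÷ (15/12) = 0.51%.

+0.51%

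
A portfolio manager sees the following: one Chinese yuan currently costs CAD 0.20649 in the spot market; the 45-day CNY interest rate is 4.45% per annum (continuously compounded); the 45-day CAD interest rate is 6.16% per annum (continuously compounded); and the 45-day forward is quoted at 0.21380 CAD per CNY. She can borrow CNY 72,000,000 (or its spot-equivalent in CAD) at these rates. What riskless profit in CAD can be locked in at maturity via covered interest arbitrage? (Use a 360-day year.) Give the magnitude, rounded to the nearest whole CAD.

CAD 497,266

T = 45/360 years.
Invest the CNY and cover forward: 72,000,000 × 1.0055779994 × 0.21380 = CAD 15,479,465.49.
Convert at spot and invest in CAD: 72,000,000 × 0.20649 × 1.0077297212 = CAD 14,982,199.93.
The quoted forward overvalues CNY, so borrow CAD, buy CNY at spot, deposit the CNY at 4.45%, and sell the proceeds forward at 0.21380.
Profit = 15,479,465.49 − 14,982,199.93 = CAD 497,266.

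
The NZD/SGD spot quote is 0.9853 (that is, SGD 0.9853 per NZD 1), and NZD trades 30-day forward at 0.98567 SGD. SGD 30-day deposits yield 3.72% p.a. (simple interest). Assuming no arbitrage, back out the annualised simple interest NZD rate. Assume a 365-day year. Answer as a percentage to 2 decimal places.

T = 30/365 years.
By CIP, F/S equals the SGD-to-NZD growth ratio: 0.98567/0.9853 = 1.0003755.
The SGD side grows by 1 + 0.0372×30/365 = 1.0030575.
Hence g_NZD = 1.002681.
(1.002681 − 1)/T = 0.032619, i.e. 3.26%.

3.26%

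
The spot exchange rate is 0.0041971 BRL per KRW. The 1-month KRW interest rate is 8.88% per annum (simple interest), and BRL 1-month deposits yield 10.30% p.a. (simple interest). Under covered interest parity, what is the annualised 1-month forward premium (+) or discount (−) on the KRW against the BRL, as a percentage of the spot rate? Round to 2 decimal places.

+1.41%

T = 1/12 years.
No-arbitrage forward: 0.0041971 × 1.0085833 / 1.007400 = 0.0042020299 BRL/KRW.
(F − S)/S ÷ T = (0.0042020299 − 0.0041971)/0.0041971/(1/12) = 0.014095 → 1.41%.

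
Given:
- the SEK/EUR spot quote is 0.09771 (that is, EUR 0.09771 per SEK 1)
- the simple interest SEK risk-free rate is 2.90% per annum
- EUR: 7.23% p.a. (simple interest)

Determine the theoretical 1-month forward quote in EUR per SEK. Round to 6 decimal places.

T = 1/12 years.
EUR accumulates by 1 + 0.0723×1/12 = 1.006025.
SEK growth factor: 1 + 0.0290×1/12 = 1.0024167.
Forward (EUR per SEK) = 0.09771 × 1.006025 / 1.0024167 = 0.09806172.

0.098062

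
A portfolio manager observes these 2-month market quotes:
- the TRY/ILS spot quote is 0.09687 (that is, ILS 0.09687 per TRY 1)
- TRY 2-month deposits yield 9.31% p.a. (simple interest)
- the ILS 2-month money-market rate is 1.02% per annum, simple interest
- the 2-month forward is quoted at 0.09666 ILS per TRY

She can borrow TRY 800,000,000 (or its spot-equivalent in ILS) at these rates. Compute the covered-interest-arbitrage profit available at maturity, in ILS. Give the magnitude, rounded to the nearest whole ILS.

ILS 900,130

T = 2/12 years.
Route A — deposit TRY, sell forward: 800,000,000 × 1.0155166667 × 0.09666 = ILS 78,527,872.80.
Route B — convert at spot, deposit ILS: 800,000,000 × 0.09687 × 1.001700 = ILS 77,627,743.20.
The quoted forward overvalues TRY, so borrow ILS, buy TRY at spot, deposit the TRY at 9.31%, and sell the proceeds forward at 0.09666.
The gap between the two covered legs is ILS 900,130.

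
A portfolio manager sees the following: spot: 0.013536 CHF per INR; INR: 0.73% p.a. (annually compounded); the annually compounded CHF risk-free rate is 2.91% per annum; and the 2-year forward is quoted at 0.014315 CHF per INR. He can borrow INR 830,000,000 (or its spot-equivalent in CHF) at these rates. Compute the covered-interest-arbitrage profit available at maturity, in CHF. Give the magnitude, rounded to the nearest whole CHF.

CHF 157,289

T = 2 years.
Keep in INR, deliver into the forward: 830,000,000·1.01465329·0.014315 = CHF 12,055,552.33.
Swap to CHF now, deposit: 830,000,000·0.013536·1.05904681 = CHF 11,898,263.82.
The quoted forward overvalues INR, so borrow CHF, buy INR at spot, deposit the INR at 0.73%, and sell the proceeds forward at 0.014315.
The gap between the two covered legs is CHF 157,289.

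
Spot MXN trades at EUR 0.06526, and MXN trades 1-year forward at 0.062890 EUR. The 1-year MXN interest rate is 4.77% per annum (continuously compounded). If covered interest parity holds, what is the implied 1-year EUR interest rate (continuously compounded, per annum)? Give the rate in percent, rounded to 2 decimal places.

1.07%

T = 1 year.
F/S = 0.06289/0.06526 = 0.9636837 = (growth of EUR) / (growth of MXN).
The MXN side grows by e^(0.0477×1) = 1.048856.
Hence g_EUR = 1.0107654.
Take logs: ln 1.0107654 / 1 = 0.010708, so 1.07%.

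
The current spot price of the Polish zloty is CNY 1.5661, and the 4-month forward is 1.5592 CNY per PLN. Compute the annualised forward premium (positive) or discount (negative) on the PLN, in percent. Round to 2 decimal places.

T = 4/12 years.
Period premium: (1.5592 − 1.5661)/1.5661 = -0.0044058.
×(1/T) gives -1.32% p.a.

-1.32%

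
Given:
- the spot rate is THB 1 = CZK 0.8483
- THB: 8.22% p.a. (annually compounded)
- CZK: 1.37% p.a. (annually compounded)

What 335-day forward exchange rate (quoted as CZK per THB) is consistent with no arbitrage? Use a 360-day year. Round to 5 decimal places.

0.79822

T = 335/360 years.
Growth of 1 CZK over T: (1 + 0.0137)^(335/360) = 1.0127426.
Growth of 1 THB over T: (1 + 0.0822)^(335/360) = 1.0762795.
Forward (CZK per THB) = 0.8483 × 1.0127426 / 1.0762795 = 0.7982216.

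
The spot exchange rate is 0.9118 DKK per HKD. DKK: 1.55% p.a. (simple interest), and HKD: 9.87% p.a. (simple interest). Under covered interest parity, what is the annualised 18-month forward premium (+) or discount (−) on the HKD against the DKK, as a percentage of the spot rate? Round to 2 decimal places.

T = 18/12 years.
No-arbitrage forward: 0.9118 × 1.023250 / 1.148050 = 0.8126818 DKK/HKD.
(F − S)/S ÷ T = (0.8126818 − 0.9118)/0.9118/(18/12) = -0.072471 → -7.25%.

-7.25%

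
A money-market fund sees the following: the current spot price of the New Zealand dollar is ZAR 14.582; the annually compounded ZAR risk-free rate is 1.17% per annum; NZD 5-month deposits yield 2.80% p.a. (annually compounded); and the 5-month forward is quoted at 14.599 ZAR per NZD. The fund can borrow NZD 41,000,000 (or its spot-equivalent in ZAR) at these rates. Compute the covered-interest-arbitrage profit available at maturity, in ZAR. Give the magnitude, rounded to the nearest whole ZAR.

T = 5/12 years.
Keep in NZD, deliver into the forward: 41,000,000·1.01157277192·14.599 = ZAR 605,485,986.79.
Swap to ZAR now, deposit: 41,000,000·14.582·1.00485846602 = ZAR 600,766,692.21.
The quoted forward overvalues NZD, so borrow ZAR, buy NZD at spot, deposit the NZD at 2.80%, and sell the proceeds forward at 14.599.
Profit = 605,485,986.79 − 600,766,692.21 = ZAR 4,719,295.

ZAR 4,719,295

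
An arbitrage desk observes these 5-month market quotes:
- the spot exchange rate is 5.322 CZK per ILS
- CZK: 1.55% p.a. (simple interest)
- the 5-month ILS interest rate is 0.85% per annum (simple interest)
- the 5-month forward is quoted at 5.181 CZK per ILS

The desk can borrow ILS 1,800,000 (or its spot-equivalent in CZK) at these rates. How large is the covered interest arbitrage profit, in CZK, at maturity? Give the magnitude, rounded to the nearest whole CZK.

CZK 282,639

T = 5/12 years.
Invest the ILS and cover forward: 1,800,000 × 1.003541667 × 5.181 = CZK 9,358,828.88.
Convert at spot and invest in CZK: 1,800,000 × 5.322 × 1.006458333 = CZK 9,641,468.25.
The quoted forward undervalues ILS, so borrow ILS, convert to CZK at spot, deposit the CZK at 1.55%, and buy ILS forward at 5.181 to cover the loan.
Profit = 9,641,468.25 − 9,358,828.88 = CZK 282,639.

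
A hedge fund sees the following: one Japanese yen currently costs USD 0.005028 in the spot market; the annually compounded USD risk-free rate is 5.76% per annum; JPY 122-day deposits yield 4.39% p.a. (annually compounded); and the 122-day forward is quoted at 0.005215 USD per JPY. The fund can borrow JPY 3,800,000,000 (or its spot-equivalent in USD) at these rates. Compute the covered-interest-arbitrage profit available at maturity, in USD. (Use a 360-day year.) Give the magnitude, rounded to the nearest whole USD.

T = 122/360 years.
Route A — deposit JPY, sell forward: 3,800,000,000 × 1.0146664323 × 0.005215 = USD 20,107,644.69.
Route B — convert at spot, deposit USD: 3,800,000,000 × 0.005028 × 1.0191597568 = USD 19,472,473.98.
The quoted forward overvalues JPY, so borrow USD, buy JPY at spot, deposit the JPY at 4.39%, and sell the proceeds forward at 0.005215.
Arbitrage profit = |20,107,644.69 − 19,472,473.98| = USD 635,171.

USD 635,171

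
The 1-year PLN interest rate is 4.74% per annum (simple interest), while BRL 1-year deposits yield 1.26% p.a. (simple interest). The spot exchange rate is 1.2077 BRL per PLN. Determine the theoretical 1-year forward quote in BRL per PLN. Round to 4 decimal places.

1.1676

T = 1 year.
BRL accumulates by 1 + 0.0126×1 = 1.012600.
PLN growth factor: 1 + 0.0474×1 = 1.047400.
Forward (BRL per PLN) = 1.2077 × 1.012600 / 1.047400 = 1.167574.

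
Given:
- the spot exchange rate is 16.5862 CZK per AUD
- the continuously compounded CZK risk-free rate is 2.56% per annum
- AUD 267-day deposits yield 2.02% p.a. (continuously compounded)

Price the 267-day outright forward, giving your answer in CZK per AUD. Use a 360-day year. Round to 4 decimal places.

16.6528

T = 267/360 years.
CZK accumulates by e^(0.0256×267/360) = 1.01916806.
AUD growth factor: e^(0.0202×267/360) = 1.01509445.
So F = 16.5862 × 1.01916806 / 1.01509445 = 16.652761 (CZK/AUD).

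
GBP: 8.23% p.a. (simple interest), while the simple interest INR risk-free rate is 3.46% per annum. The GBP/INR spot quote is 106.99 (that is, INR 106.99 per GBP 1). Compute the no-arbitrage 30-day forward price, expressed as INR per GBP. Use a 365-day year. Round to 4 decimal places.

T = 30/365 years.
Growth of 1 INR over T: 1 + 0.0346×30/365 = 1.002843836.
Growth of 1 GBP over T: 1 + 0.0823×30/365 = 1.006764384.
So F = 106.99 × 1.002843836 / 1.006764384 = 106.573359 (INR/GBP).

106.5734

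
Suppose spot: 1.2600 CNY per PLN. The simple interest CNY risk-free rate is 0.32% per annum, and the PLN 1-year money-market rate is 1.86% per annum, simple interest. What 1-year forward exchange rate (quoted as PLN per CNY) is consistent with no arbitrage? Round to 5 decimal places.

T = 1 year.
CNY accumulates by 1 + 0.0032×1 = 1.003200.
Growth of 1 PLN over T: 1 + 0.0186×1 = 1.018600.
Forward (CNY per PLN) = 1.26 × 1.003200 / 1.018600 = 1.240950.
Quoted the other way: 1/1.240950 = 0.80583 PLN per CNY.

0.80583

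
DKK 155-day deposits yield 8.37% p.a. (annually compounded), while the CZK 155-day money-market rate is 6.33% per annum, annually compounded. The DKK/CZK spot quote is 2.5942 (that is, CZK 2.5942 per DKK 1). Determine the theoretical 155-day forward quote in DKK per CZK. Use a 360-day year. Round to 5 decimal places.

0.38864

T = 155/360 years.
Growth of 1 CZK over T: (1 + 0.0633)^(155/360) = 1.0267786.
DKK growth factor: (1 + 0.0837)^(155/360) = 1.0352144.
Forward (CZK per DKK) = 2.5942 × 1.0267786 / 1.0352144 = 2.573060.
Invert for DKK per CZK: 1 / 2.573060 = 0.38864.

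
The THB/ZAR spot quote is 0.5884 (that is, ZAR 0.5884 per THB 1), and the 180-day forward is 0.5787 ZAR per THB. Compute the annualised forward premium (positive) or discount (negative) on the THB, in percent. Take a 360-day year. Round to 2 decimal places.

-3.30%

T = 180/360 years.
(F − S)/S = (0.5787 − 0.5884)/0.5884 = -0.0164854.
×(1/T) gives -3.30% p.a.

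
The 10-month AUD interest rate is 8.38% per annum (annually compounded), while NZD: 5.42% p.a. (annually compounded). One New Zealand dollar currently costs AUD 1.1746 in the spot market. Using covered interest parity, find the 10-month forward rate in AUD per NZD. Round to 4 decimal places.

T = 10/12 years.
AUD accumulates by (1 + 0.0838)^(10/12) = 1.0693609.
NZD growth factor: (1 + 0.0542)^(10/12) = 1.0449668.
So F = 1.1746 × 1.0693609 / 1.0449668 = 1.202020 (AUD/NZD).

1.2020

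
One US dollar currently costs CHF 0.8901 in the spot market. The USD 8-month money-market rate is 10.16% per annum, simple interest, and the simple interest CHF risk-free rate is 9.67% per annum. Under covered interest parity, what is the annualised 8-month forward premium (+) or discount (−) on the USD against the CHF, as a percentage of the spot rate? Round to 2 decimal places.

-0.46%

T = 8/12 years.
No-arbitrage forward: 0.8901 × 1.0644667 / 1.0677333 = 0.8873768 CHF/USD.
(F − S)/S ÷ T = (0.8873768 − 0.8901)/0.8901/(8/12) = -0.004589 → -0.46%.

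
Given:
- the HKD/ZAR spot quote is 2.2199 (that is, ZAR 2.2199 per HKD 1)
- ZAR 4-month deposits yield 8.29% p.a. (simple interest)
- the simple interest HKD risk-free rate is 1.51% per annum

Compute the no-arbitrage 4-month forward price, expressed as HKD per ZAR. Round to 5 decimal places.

T = 4/12 years.
ZAR growth factor: 1 + 0.0829×4/12 = 1.0276333.
HKD growth factor: 1 + 0.0151×4/12 = 1.0050333.
Forward (ZAR per HKD) = 2.2199 × 1.0276333 / 1.0050333 = 2.269818.
Quoted the other way: 1/2.269818 = 0.44056 HKD per ZAR.

0.44056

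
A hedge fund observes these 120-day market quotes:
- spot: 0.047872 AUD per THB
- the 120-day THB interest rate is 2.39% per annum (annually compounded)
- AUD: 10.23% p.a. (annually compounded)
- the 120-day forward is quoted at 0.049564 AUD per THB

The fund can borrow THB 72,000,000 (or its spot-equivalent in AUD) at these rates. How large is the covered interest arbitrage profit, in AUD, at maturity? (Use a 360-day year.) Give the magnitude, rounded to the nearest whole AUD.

AUD 36,290

T = 120/360 years.
Invest the THB and cover forward: 72,000,000 × 1.007904028 × 0.049564 = AUD 3,596,814.38.
Convert at spot and invest in AUD: 72,000,000 × 0.047872 × 1.032999083 = AUD 3,560,524.71.
The quoted forward overvalues THB, so borrow AUD, buy THB at spot, deposit the THB at 2.39%, and sell the proceeds forward at 0.049564.
The gap between the two covered legs is AUD 36,290.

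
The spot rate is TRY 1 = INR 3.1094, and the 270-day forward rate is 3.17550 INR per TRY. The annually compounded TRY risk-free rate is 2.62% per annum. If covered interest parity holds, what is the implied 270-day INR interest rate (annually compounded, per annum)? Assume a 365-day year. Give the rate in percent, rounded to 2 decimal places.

T = 270/365 years.
CIP gives F = S · g_INR/g_TRY, so g_INR/g_TRY = 3.1755/3.1094 = 1.0212581.
The TRY side grows by (1 + 0.0262)^(270/365) = 1.0193155.
Hence g_INR = 1.0409842.
Annualise: 1.0409842^(365/270) − 1 = 0.055801 = 5.58%.

5.58%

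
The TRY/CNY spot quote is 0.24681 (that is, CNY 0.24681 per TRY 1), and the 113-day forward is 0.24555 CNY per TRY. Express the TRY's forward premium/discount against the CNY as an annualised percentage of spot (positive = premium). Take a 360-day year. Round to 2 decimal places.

-1.63%

T = 113/360 years.
(F − S)/S = (0.24555 − 0.24681)/0.24681 = -0.0051051.
×(1/T) gives -1.63% p.a.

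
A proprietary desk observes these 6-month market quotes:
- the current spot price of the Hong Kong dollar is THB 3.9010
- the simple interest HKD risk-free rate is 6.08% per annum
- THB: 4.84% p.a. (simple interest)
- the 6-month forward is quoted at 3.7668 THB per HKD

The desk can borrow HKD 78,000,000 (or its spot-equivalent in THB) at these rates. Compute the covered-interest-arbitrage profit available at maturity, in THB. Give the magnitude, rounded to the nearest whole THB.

THB 8,899,291

T = 6/12 years.
Route A — deposit HKD, sell forward: 78,000,000 × 1.030400 × 3.7668 = THB 302,742,236.16.
Route B — convert at spot, deposit THB: 78,000,000 × 3.9010 × 1.024200 = THB 311,641,527.60.
The quoted forward undervalues HKD, so borrow HKD, convert to THB at spot, deposit the THB at 4.84%, and buy HKD forward at 3.7668 to cover the loan.
Arbitrage profit = |302,742,236.16 − 311,641,527.60| = THB 8,899,291.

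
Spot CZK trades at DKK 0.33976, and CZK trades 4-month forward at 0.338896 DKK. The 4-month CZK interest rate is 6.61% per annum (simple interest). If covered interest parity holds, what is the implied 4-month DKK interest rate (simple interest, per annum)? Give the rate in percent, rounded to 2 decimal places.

T = 4/12 years.
F/S = 0.338896/0.33976 = 0.9974570 = (growth of DKK) / (growth of CZK).
CZK growth factor: 1 + 0.0661×4/12 = 1.0220333.
So the DKK growth factor = 1.0194343.
(1.0194343 − 1)/T = 0.058303, i.e. 5.83%.

5.83%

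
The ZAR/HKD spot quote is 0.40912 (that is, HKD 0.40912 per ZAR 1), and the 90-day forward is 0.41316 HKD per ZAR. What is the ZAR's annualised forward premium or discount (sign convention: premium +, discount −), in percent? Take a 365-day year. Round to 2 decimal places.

+4.00%

T = 90/365 years.
ZAR trades forward at +0.98749% vs spot over the period.
×(1/T) gives 4.00% p.a.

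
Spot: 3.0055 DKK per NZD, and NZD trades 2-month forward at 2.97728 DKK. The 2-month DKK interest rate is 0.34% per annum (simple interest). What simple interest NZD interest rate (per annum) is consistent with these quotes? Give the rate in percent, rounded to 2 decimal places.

6.03%

T = 2/12 years.
CIP gives F = S · g_DKK/g_NZD, so g_DKK/g_NZD = 2.97728/3.0055 = 0.9906105.
DKK growth factor: 1 + 0.0034×2/12 = 1.0005667.
Hence g_NZD = 1.0100506.
(1.0100506 − 1)/T = 0.060304, i.e. 6.03%.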